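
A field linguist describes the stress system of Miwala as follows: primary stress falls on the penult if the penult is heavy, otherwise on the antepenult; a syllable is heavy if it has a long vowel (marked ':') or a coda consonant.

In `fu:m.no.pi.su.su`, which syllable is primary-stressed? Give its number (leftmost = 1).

3

Weights: 3 pi L, 4 su L, 5 su L.
The penult (syllable 4, su) is light, so stress falls on the antepenult (syllable 3, pi).
Primary stress: syllable 3 → fu:m.no.ˈpi.su.su.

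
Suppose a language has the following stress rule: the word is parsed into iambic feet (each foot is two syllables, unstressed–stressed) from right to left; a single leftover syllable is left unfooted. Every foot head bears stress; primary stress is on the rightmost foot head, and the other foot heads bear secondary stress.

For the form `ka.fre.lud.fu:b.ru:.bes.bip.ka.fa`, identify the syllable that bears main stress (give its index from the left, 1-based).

Parse right to left into iambic (σˈσ) feet: ka (fre.ˈlud) (fu:b.ˈru:) (bes.ˈbip) (ka.ˈfa). Syllable 1 is left unfooted.
Foot heads (stressed positions): 3, 5, 7, 9.
End Rule Rightmost: primary stress on the rightmost head = syllable 9.
Primary stress: syllable 9 → ka.fre.lud.fu:b.ru:.bes.bip.ka.ˈfa.

9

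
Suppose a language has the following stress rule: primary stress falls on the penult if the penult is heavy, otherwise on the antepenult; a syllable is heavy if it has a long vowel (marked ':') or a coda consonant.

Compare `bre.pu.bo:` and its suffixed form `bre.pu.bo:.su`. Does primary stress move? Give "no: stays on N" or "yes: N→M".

Base `bre.pu.bo:` (3 syllables):
  Weights: 1 bre L, 2 pu L, 3 bo: H.
  The penult (syllable 2, pu) is light, so stress falls on the antepenult (syllable 1, bre).
  → primary stress on syllable 1.
Suffixed `bre.pu.bo:.su` (4 syllables):
  Weights: 2 pu L, 3 bo: H, 4 su L.
  The penult (syllable 3, bo:) is heavy, so it takes stress.
  → primary stress on syllable 3.

yes: 1→3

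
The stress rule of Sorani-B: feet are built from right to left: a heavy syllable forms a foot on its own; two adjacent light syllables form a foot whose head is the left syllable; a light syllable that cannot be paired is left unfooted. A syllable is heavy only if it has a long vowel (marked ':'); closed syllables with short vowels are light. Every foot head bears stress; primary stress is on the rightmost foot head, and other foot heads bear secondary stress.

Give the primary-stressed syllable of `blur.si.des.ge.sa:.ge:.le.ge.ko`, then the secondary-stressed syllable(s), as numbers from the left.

primary 8, secondary 1, 3, 5, 6

Weights: 1 blur L, 2 si L, 3 des L, 4 ge L, 5 sa: H, 6 ge: H, 7 le L, 8 ge L, 9 ko L.
Parse right to left (heavy = foot alone; LL = one foot; stranded L unfooted): (ˈblur.si) (ˈdes.ge) (ˈsa:) (ˈge:) le (ˈge.ko).
Foot heads: 1, 3, 5, 6, 8.
Primary stress on the rightmost head = syllable 8.
Secondary stress on 1, 3, 5, 6: ˌblur.si.ˌdes.ge.ˌsa:.ˌge:.le.ˈge.ko.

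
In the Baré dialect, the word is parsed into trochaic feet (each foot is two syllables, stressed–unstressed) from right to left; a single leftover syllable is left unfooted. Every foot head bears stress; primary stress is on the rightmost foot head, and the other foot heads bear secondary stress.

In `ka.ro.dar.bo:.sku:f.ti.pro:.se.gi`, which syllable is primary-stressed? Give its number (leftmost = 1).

8

Parse right to left into trochaic (ˈσσ) feet: ka (ˈro.dar) (ˈbo:.sku:f) (ˈti.pro:) (ˈse.gi). Syllable 1 is left unfooted.
Foot heads (stressed positions): 2, 4, 6, 8.
End Rule Rightmost: primary stress on the rightmost head = syllable 8.
Primary stress: syllable 8 → ka.ro.dar.bo:.sku:f.ti.pro:.ˈse.gi.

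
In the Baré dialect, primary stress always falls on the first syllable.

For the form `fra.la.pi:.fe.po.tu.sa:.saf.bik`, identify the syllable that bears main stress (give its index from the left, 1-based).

1

The word has 9 syllables; the first syllable is syllable 1 (fra).
Primary stress: syllable 1 → ˈfra.la.pi:.fe.po.tu.sa:.saf.bik.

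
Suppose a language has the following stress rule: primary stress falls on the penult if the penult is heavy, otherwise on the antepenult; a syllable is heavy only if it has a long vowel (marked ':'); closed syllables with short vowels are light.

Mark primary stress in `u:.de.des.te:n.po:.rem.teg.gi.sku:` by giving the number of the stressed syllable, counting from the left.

Weights: 7 teg L, 8 gi L, 9 sku: H.
The penult (syllable 8, gi) is light, so stress falls on the antepenult (syllable 7, teg).
Primary stress: syllable 7 → u:.de.des.te:n.po:.rem.ˈteg.gi.sku:.

7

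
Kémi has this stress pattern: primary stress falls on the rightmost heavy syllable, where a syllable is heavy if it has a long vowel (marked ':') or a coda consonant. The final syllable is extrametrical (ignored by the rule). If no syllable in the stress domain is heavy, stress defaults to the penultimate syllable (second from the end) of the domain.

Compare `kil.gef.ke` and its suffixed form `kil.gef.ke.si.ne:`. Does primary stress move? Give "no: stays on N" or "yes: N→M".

no: stays on 2

Base `kil.gef.ke` (3 syllables):
  The final syllable (3, ke) is extrametrical; the stress domain is syllables 1–2.
  Weights: 1 kil H, 2 gef H.
  Heavy syllables in the domain: 1, 2. The rightmost is syllable 2 (gef).
  → primary stress on syllable 2.
Suffixed `kil.gef.ke.si.ne:` (5 syllables):
  The final syllable (5, ne:) is extrametrical; the stress domain is syllables 1–4.
  Weights: 1 kil H, 2 gef H, 3 ke L, 4 si L.
  Heavy syllables in the domain: 1, 2. The rightmost is syllable 2 (gef).
  → primary stress on syllable 2.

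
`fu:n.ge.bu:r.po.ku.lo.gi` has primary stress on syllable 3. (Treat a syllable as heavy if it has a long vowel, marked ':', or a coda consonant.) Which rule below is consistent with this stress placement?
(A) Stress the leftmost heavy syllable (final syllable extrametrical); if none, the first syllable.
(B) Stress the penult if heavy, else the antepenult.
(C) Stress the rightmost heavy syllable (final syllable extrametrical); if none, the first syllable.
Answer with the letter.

C

Rule A → syllable 1 (observed: 3).
Rule B → syllable 5 (observed: 3).
Rule C → syllable 3 ✓.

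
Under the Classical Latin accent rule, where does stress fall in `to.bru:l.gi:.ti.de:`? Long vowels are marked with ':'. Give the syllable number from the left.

3

Classical Latin: stress the penult if heavy (long vowel or closed), else the antepenult.
Weights: 3 gi: H, 4 ti L, 5 de: H.
The penult (syllable 4, ti) is light, so stress falls on the antepenult (syllable 3, gi:).
Stress on syllable 3: to.bru:l.ˈgi:.ti.de:.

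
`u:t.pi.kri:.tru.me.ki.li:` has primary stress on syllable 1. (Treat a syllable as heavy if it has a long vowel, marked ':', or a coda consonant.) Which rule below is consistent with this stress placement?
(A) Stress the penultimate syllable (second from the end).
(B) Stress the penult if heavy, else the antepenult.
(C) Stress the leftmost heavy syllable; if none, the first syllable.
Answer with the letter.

C

Rule A → syllable 6 (observed: 1).
Rule B → syllable 5 (observed: 1).
Rule C → syllable 1 ✓.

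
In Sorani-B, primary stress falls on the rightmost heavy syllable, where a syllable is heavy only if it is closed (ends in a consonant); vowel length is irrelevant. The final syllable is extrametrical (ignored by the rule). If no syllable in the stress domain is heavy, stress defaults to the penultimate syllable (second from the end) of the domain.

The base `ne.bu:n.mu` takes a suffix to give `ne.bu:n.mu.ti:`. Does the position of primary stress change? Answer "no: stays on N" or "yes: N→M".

no: stays on 2

Base `ne.bu:n.mu` (3 syllables):
  The final syllable (3, mu) is extrametrical; the stress domain is syllables 1–2.
  Weights: 1 ne L, 2 bu:n H.
  Heavy syllables in the domain: 2. The rightmost is syllable 2 (bu:n).
  → primary stress on syllable 2.
Suffixed `ne.bu:n.mu.ti:` (4 syllables):
  The final syllable (4, ti:) is extrametrical; the stress domain is syllables 1–3.
  Weights: 1 ne L, 2 bu:n H, 3 mu L.
  Heavy syllables in the domain: 2. The rightmost is syllable 2 (bu:n).
  → primary stress on syllable 2.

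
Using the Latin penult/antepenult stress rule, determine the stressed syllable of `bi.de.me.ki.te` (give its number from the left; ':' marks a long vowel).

3

Classical Latin: stress the penult if heavy (long vowel or closed), else the antepenult.
Weights: 3 me L, 4 ki L, 5 te L.
The penult (syllable 4, ki) is light, so stress falls on the antepenult (syllable 3, me).
Stress on syllable 3: bi.de.ˈme.ki.te.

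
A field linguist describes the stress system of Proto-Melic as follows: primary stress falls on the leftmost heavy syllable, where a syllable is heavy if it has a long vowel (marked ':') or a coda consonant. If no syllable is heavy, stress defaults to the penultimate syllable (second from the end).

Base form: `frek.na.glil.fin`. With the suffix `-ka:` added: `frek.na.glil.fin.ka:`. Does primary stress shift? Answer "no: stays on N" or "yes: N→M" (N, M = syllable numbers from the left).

no: stays on 1

Base `frek.na.glil.fin` (4 syllables):
  Weights: 1 frek H, 2 na L, 3 glil H, 4 fin H.
  Heavy syllables in the domain: 1, 3, 4. The leftmost is syllable 1 (frek).
  → primary stress on syllable 1.
Suffixed `frek.na.glil.fin.ka:` (5 syllables):
  Weights: 1 frek H, 2 na L, 3 glil H, 4 fin H, 5 ka: H.
  Heavy syllables in the domain: 1, 3, 4, 5. The leftmost is syllable 1 (frek).
  → primary stress on syllable 1.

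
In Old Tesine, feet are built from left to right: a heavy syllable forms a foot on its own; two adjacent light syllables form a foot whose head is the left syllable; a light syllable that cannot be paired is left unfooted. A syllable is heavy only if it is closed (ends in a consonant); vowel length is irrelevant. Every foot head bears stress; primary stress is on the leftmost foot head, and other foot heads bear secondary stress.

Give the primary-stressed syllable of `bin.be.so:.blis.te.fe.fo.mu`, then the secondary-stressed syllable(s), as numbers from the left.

primary 1, secondary 2, 4, 5, 7

Weights: 1 bin H, 2 be L, 3 so: L, 4 blis H, 5 te L, 6 fe L, 7 fo L, 8 mu L.
Parse left to right (heavy = foot alone; LL = one foot; stranded L unfooted): (ˈbin) (ˈbe.so:) (ˈblis) (ˈte.fe) (ˈfo.mu).
Foot heads: 1, 2, 4, 5, 7.
Primary stress on the leftmost head = syllable 1.
Secondary stress on 2, 4, 5, 7: ˈbin.ˌbe.so:.ˌblis.ˌte.fe.ˌfo.mu.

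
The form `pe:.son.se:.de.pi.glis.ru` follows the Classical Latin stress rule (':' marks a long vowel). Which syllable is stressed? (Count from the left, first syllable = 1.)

6

Classical Latin: stress the penult if heavy (long vowel or closed), else the antepenult.
Weights: 5 pi L, 6 glis H, 7 ru L.
The penult (syllable 6, glis) is heavy, so it takes stress.
Stress on syllable 6: pe:.son.se:.de.pi.ˈglis.ru.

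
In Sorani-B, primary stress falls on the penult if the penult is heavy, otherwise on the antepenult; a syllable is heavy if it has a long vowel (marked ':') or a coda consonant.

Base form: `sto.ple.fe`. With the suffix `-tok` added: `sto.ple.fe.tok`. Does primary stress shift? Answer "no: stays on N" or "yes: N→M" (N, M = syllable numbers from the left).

yes: 1→2

Base `sto.ple.fe` (3 syllables):
  Weights: 1 sto L, 2 ple L, 3 fe L.
  The penult (syllable 2, ple) is light, so stress falls on the antepenult (syllable 1, sto).
  → primary stress on syllable 1.
Suffixed `sto.ple.fe.tok` (4 syllables):
  Weights: 2 ple L, 3 fe L, 4 tok H.
  The penult (syllable 3, fe) is light, so stress falls on the antepenult (syllable 2, ple).
  → primary stress on syllable 2.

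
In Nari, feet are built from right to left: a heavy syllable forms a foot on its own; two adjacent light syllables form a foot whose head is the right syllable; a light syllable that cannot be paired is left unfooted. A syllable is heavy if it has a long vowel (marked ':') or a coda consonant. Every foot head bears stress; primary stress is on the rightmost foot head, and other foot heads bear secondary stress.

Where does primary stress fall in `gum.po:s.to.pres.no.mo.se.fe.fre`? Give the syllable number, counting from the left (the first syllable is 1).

9

Weights: 1 gum H, 2 po:s H, 3 to L, 4 pres H, 5 no L, 6 mo L, 7 se L, 8 fe L, 9 fre L.
Parse right to left (heavy = foot alone; LL = one foot; stranded L unfooted): (ˈgum) (ˈpo:s) to (ˈpres) no (mo.ˈse) (fe.ˈfre).
Foot heads: 1, 2, 4, 7, 9.
Primary stress on the rightmost head = syllable 9.
Primary stress: syllable 9 → gum.po:s.to.pres.no.mo.se.fe.ˈfre.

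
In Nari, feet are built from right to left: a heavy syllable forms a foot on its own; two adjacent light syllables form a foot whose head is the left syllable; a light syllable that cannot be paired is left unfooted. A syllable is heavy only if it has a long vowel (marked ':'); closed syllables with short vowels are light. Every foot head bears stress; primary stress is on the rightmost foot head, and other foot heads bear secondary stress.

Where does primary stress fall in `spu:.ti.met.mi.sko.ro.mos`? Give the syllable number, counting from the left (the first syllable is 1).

Weights: 1 spu: H, 2 ti L, 3 met L, 4 mi L, 5 sko L, 6 ro L, 7 mos L.
Parse right to left (heavy = foot alone; LL = one foot; stranded L unfooted): (ˈspu:) (ˈti.met) (ˈmi.sko) (ˈro.mos).
Foot heads: 1, 2, 4, 6.
Primary stress on the rightmost head = syllable 6.
Primary stress: syllable 6 → spu:.ti.met.mi.sko.ˈro.mos.

6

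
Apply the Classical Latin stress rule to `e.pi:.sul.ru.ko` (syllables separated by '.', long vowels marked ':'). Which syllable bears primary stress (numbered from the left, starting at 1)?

Classical Latin: stress the penult if heavy (long vowel or closed), else the antepenult.
Weights: 3 sul H, 4 ru L, 5 ko L.
The penult (syllable 4, ru) is light, so stress falls on the antepenult (syllable 3, sul).
Stress on syllable 3: e.pi:.ˈsul.ru.ko.

3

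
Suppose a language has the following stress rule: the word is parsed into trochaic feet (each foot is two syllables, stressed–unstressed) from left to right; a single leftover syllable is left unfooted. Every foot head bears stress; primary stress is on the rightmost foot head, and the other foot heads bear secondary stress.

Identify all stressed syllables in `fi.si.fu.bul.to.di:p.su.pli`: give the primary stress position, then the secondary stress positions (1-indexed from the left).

Parse left to right into trochaic (ˈσσ) feet: (ˈfi.si) (ˈfu.bul) (ˈto.di:p) (ˈsu.pli).
Foot heads (stressed positions): 1, 3, 5, 7.
End Rule Rightmost: primary stress on the rightmost head = syllable 7.
Secondary stress on 1, 3, 5: ˌfi.si.ˌfu.bul.ˌto.di:p.ˈsu.pli.

primary 7, secondary 1, 3, 5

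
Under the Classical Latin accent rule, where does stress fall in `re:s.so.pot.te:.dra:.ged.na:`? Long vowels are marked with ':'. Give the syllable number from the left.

6

Classical Latin: stress the penult if heavy (long vowel or closed), else the antepenult.
Weights: 5 dra: H, 6 ged H, 7 na: H.
The penult (syllable 6, ged) is heavy, so it takes stress.
Stress on syllable 6: re:s.so.pot.te:.dra:.ˈged.na:.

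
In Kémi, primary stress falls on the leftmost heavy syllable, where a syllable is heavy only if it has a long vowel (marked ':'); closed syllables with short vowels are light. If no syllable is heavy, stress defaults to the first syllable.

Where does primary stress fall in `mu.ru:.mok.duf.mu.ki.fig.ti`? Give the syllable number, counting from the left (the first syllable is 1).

Weights: 1 mu L, 2 ru: H, 3 mok L, 4 duf L, 5 mu L, 6 ki L, 7 fig L, 8 ti L.
Heavy syllables in the domain: 2. The leftmost is syllable 2 (ru:).
Primary stress: syllable 2 → mu.ˈru:.mok.duf.mu.ki.fig.ti.

2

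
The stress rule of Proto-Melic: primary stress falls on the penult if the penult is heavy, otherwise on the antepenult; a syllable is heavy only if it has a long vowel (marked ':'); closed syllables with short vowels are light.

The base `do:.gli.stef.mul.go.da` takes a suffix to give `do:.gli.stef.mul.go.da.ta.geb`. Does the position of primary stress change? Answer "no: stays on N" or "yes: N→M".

Base `do:.gli.stef.mul.go.da` (6 syllables):
  Weights: 4 mul L, 5 go L, 6 da L.
  The penult (syllable 5, go) is light, so stress falls on the antepenult (syllable 4, mul).
  → primary stress on syllable 4.
Suffixed `do:.gli.stef.mul.go.da.ta.geb` (8 syllables):
  Weights: 6 da L, 7 ta L, 8 geb L.
  The penult (syllable 7, ta) is light, so stress falls on the antepenult (syllable 6, da).
  → primary stress on syllable 6.

yes: 4→6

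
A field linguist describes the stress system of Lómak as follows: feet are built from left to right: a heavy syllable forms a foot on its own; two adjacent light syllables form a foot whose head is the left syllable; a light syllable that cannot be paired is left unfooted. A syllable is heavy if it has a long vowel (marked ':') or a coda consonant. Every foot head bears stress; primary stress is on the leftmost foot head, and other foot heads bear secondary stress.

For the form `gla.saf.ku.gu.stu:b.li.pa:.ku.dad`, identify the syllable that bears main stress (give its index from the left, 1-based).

Weights: 1 gla L, 2 saf H, 3 ku L, 4 gu L, 5 stu:b H, 6 li L, 7 pa: H, 8 ku L, 9 dad H.
Parse left to right (heavy = foot alone; LL = one foot; stranded L unfooted): gla (ˈsaf) (ˈku.gu) (ˈstu:b) li (ˈpa:) ku (ˈdad).
Foot heads: 2, 3, 5, 7, 9.
Primary stress on the leftmost head = syllable 2.
Primary stress: syllable 2 → gla.ˈsaf.ku.gu.stu:b.li.pa:.ku.dad.

2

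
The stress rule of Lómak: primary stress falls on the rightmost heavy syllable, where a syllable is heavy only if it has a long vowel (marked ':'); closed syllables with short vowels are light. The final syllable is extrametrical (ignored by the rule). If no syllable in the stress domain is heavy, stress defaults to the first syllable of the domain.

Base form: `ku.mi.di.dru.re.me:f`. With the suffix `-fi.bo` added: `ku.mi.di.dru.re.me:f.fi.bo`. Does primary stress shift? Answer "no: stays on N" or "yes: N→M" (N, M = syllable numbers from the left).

Base `ku.mi.di.dru.re.me:f` (6 syllables):
  The final syllable (6, me:f) is extrametrical; the stress domain is syllables 1–5.
  Weights: 1 ku L, 2 mi L, 3 di L, 4 dru L, 5 re L.
  No heavy syllable in the domain; default to the first syllable of the domain = syllable 1.
  → primary stress on syllable 1.
Suffixed `ku.mi.di.dru.re.me:f.fi.bo` (8 syllables):
  The final syllable (8, bo) is extrametrical; the stress domain is syllables 1–7.
  Weights: 1 ku L, 2 mi L, 3 di L, 4 dru L, 5 re L, 6 me:f H, 7 fi L.
  Heavy syllables in the domain: 6. The rightmost is syllable 6 (me:f).
  → primary stress on syllable 6.

yes: 1→6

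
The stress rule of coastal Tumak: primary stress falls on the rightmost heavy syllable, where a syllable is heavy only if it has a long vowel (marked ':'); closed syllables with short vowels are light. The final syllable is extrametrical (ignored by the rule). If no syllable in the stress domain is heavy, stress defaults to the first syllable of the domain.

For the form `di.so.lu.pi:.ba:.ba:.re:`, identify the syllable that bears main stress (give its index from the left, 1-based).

The final syllable (7, re:) is extrametrical; the stress domain is syllables 1–6.
Weights: 1 di L, 2 so L, 3 lu L, 4 pi: H, 5 ba: H, 6 ba: H.
Heavy syllables in the domain: 4, 5, 6. The rightmost is syllable 6 (ba:).
Primary stress: syllable 6 → di.so.lu.pi:.ba:.ˈba:.re:.

6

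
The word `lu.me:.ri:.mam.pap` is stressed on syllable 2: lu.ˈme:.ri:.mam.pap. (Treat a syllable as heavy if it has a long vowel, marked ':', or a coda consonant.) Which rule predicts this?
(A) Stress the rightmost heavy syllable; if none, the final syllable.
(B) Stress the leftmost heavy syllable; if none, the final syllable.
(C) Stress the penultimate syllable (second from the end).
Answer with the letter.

B

Rule A → syllable 5 (observed: 2).
Rule B → syllable 2 ✓.
Rule C → syllable 4 (observed: 2).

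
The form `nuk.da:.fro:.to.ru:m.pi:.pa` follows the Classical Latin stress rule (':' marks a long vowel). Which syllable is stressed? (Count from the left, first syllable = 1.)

6

Classical Latin: stress the penult if heavy (long vowel or closed), else the antepenult.
Weights: 5 ru:m H, 6 pi: H, 7 pa L.
The penult (syllable 6, pi:) is heavy, so it takes stress.
Stress on syllable 6: nuk.da:.fro:.to.ru:m.ˈpi:.pa.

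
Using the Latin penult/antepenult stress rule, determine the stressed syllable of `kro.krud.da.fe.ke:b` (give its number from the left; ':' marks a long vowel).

3

Classical Latin: stress the penult if heavy (long vowel or closed), else the antepenult.
Weights: 3 da L, 4 fe L, 5 ke:b H.
The penult (syllable 4, fe) is light, so stress falls on the antepenult (syllable 3, da).
Stress on syllable 3: kro.krud.ˈda.fe.ke:b.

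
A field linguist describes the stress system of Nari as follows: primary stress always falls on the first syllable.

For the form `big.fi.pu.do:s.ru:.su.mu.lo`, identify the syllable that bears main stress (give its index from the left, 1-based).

1

The word has 8 syllables; the first syllable is syllable 1 (big).
Primary stress: syllable 1 → ˈbig.fi.pu.do:s.ru:.su.mu.lo.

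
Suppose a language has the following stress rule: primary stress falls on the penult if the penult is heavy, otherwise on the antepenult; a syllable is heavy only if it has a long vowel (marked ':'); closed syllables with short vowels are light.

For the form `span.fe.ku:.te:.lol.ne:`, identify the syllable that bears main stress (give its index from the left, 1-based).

4

Weights: 4 te: H, 5 lol L, 6 ne: H.
The penult (syllable 5, lol) is light, so stress falls on the antepenult (syllable 4, te:).
Primary stress: syllable 4 → span.fe.ku:.ˈte:.lol.ne:.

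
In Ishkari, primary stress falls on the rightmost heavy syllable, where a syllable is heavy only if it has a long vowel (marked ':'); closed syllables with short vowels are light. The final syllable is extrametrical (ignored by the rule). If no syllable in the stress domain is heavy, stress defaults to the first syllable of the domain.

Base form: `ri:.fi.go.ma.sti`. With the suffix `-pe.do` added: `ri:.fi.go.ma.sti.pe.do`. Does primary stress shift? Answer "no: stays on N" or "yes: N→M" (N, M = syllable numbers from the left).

no: stays on 1

Base `ri:.fi.go.ma.sti` (5 syllables):
  The final syllable (5, sti) is extrametrical; the stress domain is syllables 1–4.
  Weights: 1 ri: H, 2 fi L, 3 go L, 4 ma L.
  Heavy syllables in the domain: 1. The rightmost is syllable 1 (ri:).
  → primary stress on syllable 1.
Suffixed `ri:.fi.go.ma.sti.pe.do` (7 syllables):
  The final syllable (7, do) is extrametrical; the stress domain is syllables 1–6.
  Weights: 1 ri: H, 2 fi L, 3 go L, 4 ma L, 5 sti L, 6 pe L.
  Heavy syllables in the domain: 1. The rightmost is syllable 1 (ri:).
  → primary stress on syllable 1.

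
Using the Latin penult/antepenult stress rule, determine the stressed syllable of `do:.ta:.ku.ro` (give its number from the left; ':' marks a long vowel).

2

Classical Latin: stress the penult if heavy (long vowel or closed), else the antepenult.
Weights: 2 ta: H, 3 ku L, 4 ro L.
The penult (syllable 3, ku) is light, so stress falls on the antepenult (syllable 2, ta:).
Stress on syllable 2: do:.ˈta:.ku.ro.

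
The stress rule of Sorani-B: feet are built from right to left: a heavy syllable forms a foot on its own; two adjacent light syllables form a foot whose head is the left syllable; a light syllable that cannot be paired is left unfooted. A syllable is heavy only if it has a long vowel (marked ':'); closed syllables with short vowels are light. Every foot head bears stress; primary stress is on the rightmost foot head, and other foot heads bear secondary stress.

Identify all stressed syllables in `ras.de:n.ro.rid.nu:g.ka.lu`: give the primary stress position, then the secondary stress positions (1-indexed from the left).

Weights: 1 ras L, 2 de:n H, 3 ro L, 4 rid L, 5 nu:g H, 6 ka L, 7 lu L.
Parse right to left (heavy = foot alone; LL = one foot; stranded L unfooted): ras (ˈde:n) (ˈro.rid) (ˈnu:g) (ˈka.lu).
Foot heads: 2, 3, 5, 6.
Primary stress on the rightmost head = syllable 6.
Secondary stress on 2, 3, 5: ras.ˌde:n.ˌro.rid.ˌnu:g.ˈka.lu.

primary 6, secondary 2, 3, 5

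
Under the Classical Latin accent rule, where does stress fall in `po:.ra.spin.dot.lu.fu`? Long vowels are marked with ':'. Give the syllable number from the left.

4

Classical Latin: stress the penult if heavy (long vowel or closed), else the antepenult.
Weights: 4 dot H, 5 lu L, 6 fu L.
The penult (syllable 5, lu) is light, so stress falls on the antepenult (syllable 4, dot).
Stress on syllable 4: po:.ra.spin.ˈdot.lu.fu.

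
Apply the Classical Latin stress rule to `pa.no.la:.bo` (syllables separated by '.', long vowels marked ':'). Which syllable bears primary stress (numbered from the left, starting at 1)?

3

Classical Latin: stress the penult if heavy (long vowel or closed), else the antepenult.
Weights: 2 no L, 3 la: H, 4 bo L.
The penult (syllable 3, la:) is heavy, so it takes stress.
Stress on syllable 3: pa.no.ˈla:.bo.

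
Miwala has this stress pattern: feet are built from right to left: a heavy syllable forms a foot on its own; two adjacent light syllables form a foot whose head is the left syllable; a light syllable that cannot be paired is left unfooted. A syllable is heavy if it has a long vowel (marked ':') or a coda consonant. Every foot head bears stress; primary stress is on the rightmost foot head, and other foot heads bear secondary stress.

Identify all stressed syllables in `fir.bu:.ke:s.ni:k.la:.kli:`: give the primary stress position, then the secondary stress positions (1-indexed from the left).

primary 6, secondary 1, 2, 3, 4, 5

Weights: 1 fir H, 2 bu: H, 3 ke:s H, 4 ni:k H, 5 la: H, 6 kli: H.
Parse right to left (heavy = foot alone; LL = one foot; stranded L unfooted): (ˈfir) (ˈbu:) (ˈke:s) (ˈni:k) (ˈla:) (ˈkli:).
Foot heads: 1, 2, 3, 4, 5, 6.
Primary stress on the rightmost head = syllable 6.
Secondary stress on 1, 2, 3, 4, 5: ˌfir.ˌbu:.ˌke:s.ˌni:k.ˌla:.ˈkli:.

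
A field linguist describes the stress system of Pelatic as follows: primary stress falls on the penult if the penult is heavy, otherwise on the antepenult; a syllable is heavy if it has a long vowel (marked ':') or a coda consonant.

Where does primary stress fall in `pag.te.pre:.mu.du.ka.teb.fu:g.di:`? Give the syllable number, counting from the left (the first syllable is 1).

Weights: 7 teb H, 8 fu:g H, 9 di: H.
The penult (syllable 8, fu:g) is heavy, so it takes stress.
Primary stress: syllable 8 → pag.te.pre:.mu.du.ka.teb.ˈfu:g.di:.

8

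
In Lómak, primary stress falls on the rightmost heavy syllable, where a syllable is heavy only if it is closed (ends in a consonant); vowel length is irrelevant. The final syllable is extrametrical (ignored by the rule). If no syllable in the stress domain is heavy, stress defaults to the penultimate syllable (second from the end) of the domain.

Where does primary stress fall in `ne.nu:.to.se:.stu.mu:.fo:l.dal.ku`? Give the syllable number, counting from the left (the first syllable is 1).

The final syllable (9, ku) is extrametrical; the stress domain is syllables 1–8.
Weights: 1 ne L, 2 nu: L, 3 to L, 4 se: L, 5 stu L, 6 mu: L, 7 fo:l H, 8 dal H.
Heavy syllables in the domain: 7, 8. The rightmost is syllable 8 (dal).
Primary stress: syllable 8 → ne.nu:.to.se:.stu.mu:.fo:l.ˈdal.ku.

8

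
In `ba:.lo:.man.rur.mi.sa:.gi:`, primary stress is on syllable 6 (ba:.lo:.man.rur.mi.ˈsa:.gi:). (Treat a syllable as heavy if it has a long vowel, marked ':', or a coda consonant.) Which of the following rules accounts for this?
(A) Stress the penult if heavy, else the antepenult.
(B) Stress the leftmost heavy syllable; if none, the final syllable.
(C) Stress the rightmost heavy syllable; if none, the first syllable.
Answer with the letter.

A

Rule A → syllable 6 ✓.
Rule B → syllable 1 (observed: 6).
Rule C → syllable 7 (observed: 6).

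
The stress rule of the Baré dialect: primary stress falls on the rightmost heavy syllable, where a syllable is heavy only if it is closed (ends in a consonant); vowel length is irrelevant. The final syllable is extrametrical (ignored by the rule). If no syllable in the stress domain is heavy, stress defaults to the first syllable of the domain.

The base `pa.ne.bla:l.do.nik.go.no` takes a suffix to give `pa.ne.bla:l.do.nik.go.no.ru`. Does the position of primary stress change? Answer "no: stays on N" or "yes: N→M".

no: stays on 5

Base `pa.ne.bla:l.do.nik.go.no` (7 syllables):
  The final syllable (7, no) is extrametrical; the stress domain is syllables 1–6.
  Weights: 1 pa L, 2 ne L, 3 bla:l H, 4 do L, 5 nik H, 6 go L.
  Heavy syllables in the domain: 3, 5. The rightmost is syllable 5 (nik).
  → primary stress on syllable 5.
Suffixed `pa.ne.bla:l.do.nik.go.no.ru` (8 syllables):
  The final syllable (8, ru) is extrametrical; the stress domain is syllables 1–7.
  Weights: 1 pa L, 2 ne L, 3 bla:l H, 4 do L, 5 nik H, 6 go L, 7 no L.
  Heavy syllables in the domain: 3, 5. The rightmost is syllable 5 (nik).
  → primary stress on syllable 5.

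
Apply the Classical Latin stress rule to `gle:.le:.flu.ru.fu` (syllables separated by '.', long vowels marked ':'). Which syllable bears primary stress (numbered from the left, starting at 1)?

3

Classical Latin: stress the penult if heavy (long vowel or closed), else the antepenult.
Weights: 3 flu L, 4 ru L, 5 fu L.
The penult (syllable 4, ru) is light, so stress falls on the antepenult (syllable 3, flu).
Stress on syllable 3: gle:.le:.ˈflu.ru.fu.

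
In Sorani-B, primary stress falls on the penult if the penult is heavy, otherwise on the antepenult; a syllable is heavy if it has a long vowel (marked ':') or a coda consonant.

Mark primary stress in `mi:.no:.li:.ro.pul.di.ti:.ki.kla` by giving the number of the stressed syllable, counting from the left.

7

Weights: 7 ti: H, 8 ki L, 9 kla L.
The penult (syllable 8, ki) is light, so stress falls on the antepenult (syllable 7, ti:).
Primary stress: syllable 7 → mi:.no:.li:.ro.pul.di.ˈti:.ki.kla.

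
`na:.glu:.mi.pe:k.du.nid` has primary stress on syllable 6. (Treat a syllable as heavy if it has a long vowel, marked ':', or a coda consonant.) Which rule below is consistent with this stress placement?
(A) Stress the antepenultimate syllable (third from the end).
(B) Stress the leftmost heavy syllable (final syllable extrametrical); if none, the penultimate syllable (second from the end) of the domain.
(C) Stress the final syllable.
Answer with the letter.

C

Rule A → syllable 4 (observed: 6).
Rule B → syllable 1 (observed: 6).
Rule C → syllable 6 ✓.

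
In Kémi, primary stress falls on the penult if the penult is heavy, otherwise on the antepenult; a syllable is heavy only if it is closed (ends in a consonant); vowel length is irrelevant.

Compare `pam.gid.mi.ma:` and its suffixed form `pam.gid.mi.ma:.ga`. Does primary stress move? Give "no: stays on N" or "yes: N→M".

yes: 2→3

Base `pam.gid.mi.ma:` (4 syllables):
  Weights: 2 gid H, 3 mi L, 4 ma: L.
  The penult (syllable 3, mi) is light, so stress falls on the antepenult (syllable 2, gid).
  → primary stress on syllable 2.
Suffixed `pam.gid.mi.ma:.ga` (5 syllables):
  Weights: 3 mi L, 4 ma: L, 5 ga L.
  The penult (syllable 4, ma:) is light, so stress falls on the antepenult (syllable 3, mi).
  → primary stress on syllable 3.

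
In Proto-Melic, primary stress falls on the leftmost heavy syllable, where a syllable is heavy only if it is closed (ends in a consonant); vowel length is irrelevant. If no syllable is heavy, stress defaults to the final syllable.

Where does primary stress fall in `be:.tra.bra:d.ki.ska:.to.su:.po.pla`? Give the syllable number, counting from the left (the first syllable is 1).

Weights: 1 be: L, 2 tra L, 3 bra:d H, 4 ki L, 5 ska: L, 6 to L, 7 su: L, 8 po L, 9 pla L.
Heavy syllables in the domain: 3. The leftmost is syllable 3 (bra:d).
Primary stress: syllable 3 → be:.tra.ˈbra:d.ki.ska:.to.su:.po.pla.

3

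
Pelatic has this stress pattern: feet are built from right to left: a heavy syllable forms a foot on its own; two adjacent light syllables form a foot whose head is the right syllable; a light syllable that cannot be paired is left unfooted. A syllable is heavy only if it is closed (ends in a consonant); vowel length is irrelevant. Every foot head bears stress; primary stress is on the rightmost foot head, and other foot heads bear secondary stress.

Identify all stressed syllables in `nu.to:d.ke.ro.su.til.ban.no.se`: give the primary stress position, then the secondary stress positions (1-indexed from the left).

primary 9, secondary 2, 5, 6, 7

Weights: 1 nu L, 2 to:d H, 3 ke L, 4 ro L, 5 su L, 6 til H, 7 ban H, 8 no L, 9 se L.
Parse right to left (heavy = foot alone; LL = one foot; stranded L unfooted): nu (ˈto:d) ke (ro.ˈsu) (ˈtil) (ˈban) (no.ˈse).
Foot heads: 2, 5, 6, 7, 9.
Primary stress on the rightmost head = syllable 9.
Secondary stress on 2, 5, 6, 7: nu.ˌto:d.ke.ro.ˌsu.ˌtil.ˌban.no.ˈse.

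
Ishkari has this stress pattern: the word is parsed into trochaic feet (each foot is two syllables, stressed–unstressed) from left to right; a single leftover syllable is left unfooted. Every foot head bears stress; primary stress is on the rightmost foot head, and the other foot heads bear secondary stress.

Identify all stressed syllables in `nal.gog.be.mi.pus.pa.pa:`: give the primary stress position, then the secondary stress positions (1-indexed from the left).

primary 5, secondary 1, 3

Parse left to right into trochaic (ˈσσ) feet: (ˈnal.gog) (ˈbe.mi) (ˈpus.pa) pa:. Syllable 7 is left unfooted.
Foot heads (stressed positions): 1, 3, 5.
End Rule Rightmost: primary stress on the rightmost head = syllable 5.
Secondary stress on 1, 3: ˌnal.gog.ˌbe.mi.ˈpus.pa.pa:.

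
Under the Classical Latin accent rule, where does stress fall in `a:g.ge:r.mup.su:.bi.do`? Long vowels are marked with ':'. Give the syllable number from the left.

4

Classical Latin: stress the penult if heavy (long vowel or closed), else the antepenult.
Weights: 4 su: H, 5 bi L, 6 do L.
The penult (syllable 5, bi) is light, so stress falls on the antepenult (syllable 4, su:).
Stress on syllable 4: a:g.ge:r.mup.ˈsu:.bi.do.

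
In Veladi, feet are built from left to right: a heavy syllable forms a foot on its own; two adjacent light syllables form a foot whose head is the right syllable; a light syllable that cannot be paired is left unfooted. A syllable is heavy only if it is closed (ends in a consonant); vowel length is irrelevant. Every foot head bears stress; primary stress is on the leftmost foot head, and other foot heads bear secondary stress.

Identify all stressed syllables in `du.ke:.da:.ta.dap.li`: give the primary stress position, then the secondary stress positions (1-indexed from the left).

primary 2, secondary 4, 5

Weights: 1 du L, 2 ke: L, 3 da: L, 4 ta L, 5 dap H, 6 li L.
Parse left to right (heavy = foot alone; LL = one foot; stranded L unfooted): (du.ˈke:) (da:.ˈta) (ˈdap) li.
Foot heads: 2, 4, 5.
Primary stress on the leftmost head = syllable 2.
Secondary stress on 4, 5: du.ˈke:.da:.ˌta.ˌdap.li.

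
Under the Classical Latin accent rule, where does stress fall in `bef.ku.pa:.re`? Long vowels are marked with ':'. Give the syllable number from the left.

3

Classical Latin: stress the penult if heavy (long vowel or closed), else the antepenult.
Weights: 2 ku L, 3 pa: H, 4 re L.
The penult (syllable 3, pa:) is heavy, so it takes stress.
Stress on syllable 3: bef.ku.ˈpa:.re.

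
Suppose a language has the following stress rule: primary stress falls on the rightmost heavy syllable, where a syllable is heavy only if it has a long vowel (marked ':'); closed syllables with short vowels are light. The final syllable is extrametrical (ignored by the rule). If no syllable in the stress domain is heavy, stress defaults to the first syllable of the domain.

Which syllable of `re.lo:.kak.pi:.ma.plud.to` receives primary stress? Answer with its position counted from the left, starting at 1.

The final syllable (7, to) is extrametrical; the stress domain is syllables 1–6.
Weights: 1 re L, 2 lo: H, 3 kak L, 4 pi: H, 5 ma L, 6 plud L.
Heavy syllables in the domain: 2, 4. The rightmost is syllable 4 (pi:).
Primary stress: syllable 4 → re.lo:.kak.ˈpi:.ma.plud.to.

4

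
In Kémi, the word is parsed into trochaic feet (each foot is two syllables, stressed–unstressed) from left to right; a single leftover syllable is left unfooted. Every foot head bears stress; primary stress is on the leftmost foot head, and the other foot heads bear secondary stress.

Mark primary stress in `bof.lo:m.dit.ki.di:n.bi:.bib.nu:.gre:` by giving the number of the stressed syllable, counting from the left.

Parse left to right into trochaic (ˈσσ) feet: (ˈbof.lo:m) (ˈdit.ki) (ˈdi:n.bi:) (ˈbib.nu:) gre:. Syllable 9 is left unfooted.
Foot heads (stressed positions): 1, 3, 5, 7.
End Rule Leftmost: primary stress on the leftmost head = syllable 1.
Primary stress: syllable 1 → ˈbof.lo:m.dit.ki.di:n.bi:.bib.nu:.gre:.

1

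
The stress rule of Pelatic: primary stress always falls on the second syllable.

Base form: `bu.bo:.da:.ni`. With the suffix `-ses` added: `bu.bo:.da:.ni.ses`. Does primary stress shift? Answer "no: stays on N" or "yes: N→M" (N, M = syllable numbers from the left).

Base `bu.bo:.da:.ni` (4 syllables):
  The word has 4 syllables; the second syllable is syllable 2 (bo:).
  → primary stress on syllable 2.
Suffixed `bu.bo:.da:.ni.ses` (5 syllables):
  The word has 5 syllables; the second syllable is syllable 2 (bo:).
  → primary stress on syllable 2.

no: stays on 2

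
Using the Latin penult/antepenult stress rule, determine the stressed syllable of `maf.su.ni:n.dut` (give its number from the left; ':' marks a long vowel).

3

Classical Latin: stress the penult if heavy (long vowel or closed), else the antepenult.
Weights: 2 su L, 3 ni:n H, 4 dut H.
The penult (syllable 3, ni:n) is heavy, so it takes stress.
Stress on syllable 3: maf.su.ˈni:n.dut.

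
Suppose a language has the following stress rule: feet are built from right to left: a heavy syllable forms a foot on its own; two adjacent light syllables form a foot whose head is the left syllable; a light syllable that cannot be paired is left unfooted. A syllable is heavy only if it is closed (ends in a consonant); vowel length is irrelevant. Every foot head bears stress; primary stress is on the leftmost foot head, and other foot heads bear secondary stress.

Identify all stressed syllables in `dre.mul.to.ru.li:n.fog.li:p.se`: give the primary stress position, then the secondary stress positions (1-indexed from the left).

Weights: 1 dre L, 2 mul H, 3 to L, 4 ru L, 5 li:n H, 6 fog H, 7 li:p H, 8 se L.
Parse right to left (heavy = foot alone; LL = one foot; stranded L unfooted): dre (ˈmul) (ˈto.ru) (ˈli:n) (ˈfog) (ˈli:p) se.
Foot heads: 2, 3, 5, 6, 7.
Primary stress on the leftmost head = syllable 2.
Secondary stress on 3, 5, 6, 7: dre.ˈmul.ˌto.ru.ˌli:n.ˌfog.ˌli:p.se.

primary 2, secondary 3, 5, 6, 7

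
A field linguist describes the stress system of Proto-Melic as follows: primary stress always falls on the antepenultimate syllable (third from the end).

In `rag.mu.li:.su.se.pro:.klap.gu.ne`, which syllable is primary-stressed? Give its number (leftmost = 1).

The word has 9 syllables; the antepenultimate syllable (third from the end) is syllable 7 (klap).
Primary stress: syllable 7 → rag.mu.li:.su.se.pro:.ˈklap.gu.ne.

7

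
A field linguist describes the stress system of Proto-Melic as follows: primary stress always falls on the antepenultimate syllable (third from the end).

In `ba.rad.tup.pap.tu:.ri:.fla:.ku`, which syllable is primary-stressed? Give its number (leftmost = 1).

6

The word has 8 syllables; the antepenultimate syllable (third from the end) is syllable 6 (ri:).
Primary stress: syllable 6 → ba.rad.tup.pap.tu:.ˈri:.fla:.ku.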